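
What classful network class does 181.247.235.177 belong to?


First octet: 181
Binary: 10110101
10xxxxxx -> Class B (128-191)
Class B, default mask 255.255.0.0 (/16)


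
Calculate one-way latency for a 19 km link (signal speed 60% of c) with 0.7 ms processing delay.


Speed = 0.6 * 3e5 km/s = 180000 km/s
Propagation delay = 19 / 180000 = 0.0001 s = 0.1056 ms
Processing delay = 0.7 ms
Total one-way latency = 0.8056 ms


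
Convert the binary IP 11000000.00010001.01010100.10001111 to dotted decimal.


11000000 = 192
00010001 = 17
01010100 = 84
10001111 = 143
IP: 192.17.84.143


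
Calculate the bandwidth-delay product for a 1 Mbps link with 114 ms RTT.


BDP = bandwidth * RTT
= 1 Mbps * 114 ms
= 1 * 1e6 * 114 / 1000 bits
= 114000 bits
= 14250 bytes
= 13.916 KB
BDP = 114000 bits (14250 bytes)


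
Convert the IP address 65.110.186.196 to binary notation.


65 = 01000001
110 = 01101110
186 = 10111010
196 = 11000100
Binary: 01000001.01101110.10111010.11000100


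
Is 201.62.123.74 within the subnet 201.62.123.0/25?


Subnet network: 201.62.123.0
Test IP AND mask: 201.62.123.0
Yes, 201.62.123.74 is in 201.62.123.0/25


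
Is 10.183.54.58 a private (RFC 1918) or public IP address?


RFC 1918 private ranges:
  10.0.0.0/8 (10.0.0.0 - 10.255.255.255)
  172.16.0.0/12 (172.16.0.0 - 172.31.255.255)
  192.168.0.0/16 (192.168.0.0 - 192.168.255.255)
Private (in 10.0.0.0/8)


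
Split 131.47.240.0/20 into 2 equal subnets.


New prefix = 20 + 1 = 21
Each subnet has 2048 addresses
  131.47.240.0/21
  131.47.248.0/21
Subnets: 131.47.240.0/21, 131.47.248.0/21


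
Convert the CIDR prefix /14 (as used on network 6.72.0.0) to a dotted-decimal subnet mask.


/14 means 14 network bits, 18 host bits
Binary: 11111111111111000000000000000000
Mask: 255.252.0.0


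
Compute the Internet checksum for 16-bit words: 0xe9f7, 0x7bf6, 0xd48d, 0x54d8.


Sum all words (with carry folding):
+ 0xe9f7 = 0xe9f7
+ 0x7bf6 = 0x65ee
+ 0xd48d = 0x3a7c
+ 0x54d8 = 0x8f54
One's complement: ~0x8f54
Checksum = 0x70ab


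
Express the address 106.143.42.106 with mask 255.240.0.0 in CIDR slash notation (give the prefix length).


Binary: 11111111.11110000.00000000.00000000
Count leading 1s
Prefix: /12


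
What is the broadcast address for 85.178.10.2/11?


Network: 85.160.0.0/11
Host bits = 21
Set all host bits to 1:
Broadcast: 85.191.255.255


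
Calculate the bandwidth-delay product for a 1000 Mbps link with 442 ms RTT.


BDP = bandwidth * RTT
= 1000 Mbps * 442 ms
= 1000 * 1e6 * 442 / 1000 bits
= 442000000 bits
= 55250000 bytes
= 53955.0781 KB
BDP = 442000000 bits (55250000 bytes)


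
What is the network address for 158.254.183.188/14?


IP:   10011110.11111110.10110111.10111100
Mask: 11111111.11111100.00000000.00000000
AND operation:
Net:  10011110.11111100.00000000.00000000
Network: 158.252.0.0/14


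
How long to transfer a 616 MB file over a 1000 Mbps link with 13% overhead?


Effective throughput = 1000 * (1 - 13/100) = 870 Mbps
File size in Mb = 616 * 8 = 4928 Mb
Time = 4928 / 870
Time = 5.6644 seconds


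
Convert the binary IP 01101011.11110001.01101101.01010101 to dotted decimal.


01101011 = 107
11110001 = 241
01101101 = 109
01010101 = 85
IP: 107.241.109.85


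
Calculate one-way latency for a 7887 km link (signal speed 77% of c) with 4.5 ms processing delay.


Speed = 0.77 * 3e5 km/s = 231000 km/s
Propagation delay = 7887 / 231000 = 0.0341 s = 34.1429 ms
Processing delay = 4.5 ms
Total one-way latency = 38.6429 ms


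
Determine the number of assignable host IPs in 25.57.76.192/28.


Host bits = 32 - 28 = 4
Total addresses = 2^4 = 16
Usable = total - 2 (network and broadcast)
Usable hosts: 14


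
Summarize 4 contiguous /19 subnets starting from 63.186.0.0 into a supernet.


Original prefix: /19
Number of subnets: 4 = 2^2
New prefix = 19 - 2 = 17
Supernet: 63.186.0.0/17


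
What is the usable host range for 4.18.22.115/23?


Network: 4.18.22.0
Broadcast: 4.18.23.255
First usable = network + 1
Last usable = broadcast - 1
Range: 4.18.22.1 to 4.18.23.254


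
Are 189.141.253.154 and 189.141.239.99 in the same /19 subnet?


Mask: 255.255.224.0
189.141.253.154 AND mask = 189.141.224.0
189.141.239.99 AND mask = 189.141.224.0
Yes, same subnet (189.141.224.0)


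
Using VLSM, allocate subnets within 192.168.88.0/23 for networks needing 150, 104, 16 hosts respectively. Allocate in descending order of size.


150 hosts -> /24 (254 usable): 192.168.88.0/24
104 hosts -> /25 (126 usable): 192.168.89.0/25
16 hosts -> /27 (30 usable): 192.168.89.128/27
Allocation: 192.168.88.0/24 (150 hosts, 254 usable); 192.168.89.0/25 (104 hosts, 126 usable); 192.168.89.128/27 (16 hosts, 30 usable)


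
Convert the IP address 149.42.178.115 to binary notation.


149 = 10010101
42 = 00101010
178 = 10110010
115 = 01110011
Binary: 10010101.00101010.10110010.01110011


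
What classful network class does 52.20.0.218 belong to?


First octet: 52
Binary: 00110100
0xxxxxxx -> Class A (1-126)
Class A, default mask 255.0.0.0 (/8)


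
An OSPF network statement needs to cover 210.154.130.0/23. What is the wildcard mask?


Subnet mask: 255.255.254.0
Wildcard = 255.255.255.255 - subnet mask
255 - 255 = 0
255 - 255 = 0
255 - 254 = 1
255 - 0 = 255
Wildcard: 0.0.1.255


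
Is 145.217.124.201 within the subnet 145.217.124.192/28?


Subnet network: 145.217.124.192
Test IP AND mask: 145.217.124.192
Yes, 145.217.124.201 is in 145.217.124.192/28


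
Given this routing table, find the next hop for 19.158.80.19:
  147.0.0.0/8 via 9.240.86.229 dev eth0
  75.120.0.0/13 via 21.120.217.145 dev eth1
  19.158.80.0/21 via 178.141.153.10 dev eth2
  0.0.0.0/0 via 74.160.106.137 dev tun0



Longest prefix match for 19.158.80.19:
  /8 147.0.0.0: no
  /13 75.120.0.0: no
  /21 19.158.80.0: MATCH
  /0 0.0.0.0: MATCH
Selected: next-hop 178.141.153.10 via eth2 (matched /21)


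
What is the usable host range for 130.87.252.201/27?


Network: 130.87.252.192
Broadcast: 130.87.252.223
First usable = network + 1
Last usable = broadcast - 1
Range: 130.87.252.193 to 130.87.252.222


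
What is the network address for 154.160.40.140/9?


IP:   10011010.10100000.00101000.10001100
Mask: 11111111.10000000.00000000.00000000
AND operation:
Net:  10011010.10000000.00000000.00000000
Network: 154.128.0.0/9


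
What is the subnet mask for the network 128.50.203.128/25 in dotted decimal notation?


/25 means 25 network bits, 7 host bits
Binary: 11111111111111111111111110000000
Mask: 255.255.255.128


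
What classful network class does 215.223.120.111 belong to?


First octet: 215
Binary: 11010111
110xxxxx -> Class C (192-223)
Class C, default mask 255.255.255.0 (/24)


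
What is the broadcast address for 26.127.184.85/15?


Network: 26.126.0.0/15
Host bits = 17
Set all host bits to 1:
Broadcast: 26.127.255.255


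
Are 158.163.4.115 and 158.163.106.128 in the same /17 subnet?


Mask: 255.255.128.0
158.163.4.115 AND mask = 158.163.0.0
158.163.106.128 AND mask = 158.163.0.0
Yes, same subnet (158.163.0.0)


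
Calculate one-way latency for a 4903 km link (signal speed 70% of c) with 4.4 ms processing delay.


Speed = 0.7 * 3e5 km/s = 210000 km/s
Propagation delay = 4903 / 210000 = 0.0233 s = 23.3476 ms
Processing delay = 4.4 ms
Total one-way latency = 27.7476 ms


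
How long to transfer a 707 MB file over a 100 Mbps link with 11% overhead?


Effective throughput = 100 * (1 - 11/100) = 89 Mbps
File size in Mb = 707 * 8 = 5656 Mb
Time = 5656 / 89
Time = 63.5506 seconds


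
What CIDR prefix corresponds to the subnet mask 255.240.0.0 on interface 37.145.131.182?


Binary: 11111111.11110000.00000000.00000000
Count leading 1s
Prefix: /12


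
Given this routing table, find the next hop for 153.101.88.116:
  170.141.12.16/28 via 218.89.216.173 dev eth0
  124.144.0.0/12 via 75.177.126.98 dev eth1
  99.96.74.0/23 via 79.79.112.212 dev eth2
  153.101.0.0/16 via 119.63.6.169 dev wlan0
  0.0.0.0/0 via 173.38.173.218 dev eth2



Longest prefix match for 153.101.88.116:
  /28 170.141.12.16: no
  /12 124.144.0.0: no
  /23 99.96.74.0: no
  /16 153.101.0.0: MATCH
  /0 0.0.0.0: MATCH
Selected: next-hop 119.63.6.169 via wlan0 (matched /16)


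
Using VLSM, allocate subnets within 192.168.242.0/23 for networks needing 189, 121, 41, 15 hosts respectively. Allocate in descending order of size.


189 hosts -> /24 (254 usable): 192.168.242.0/24
121 hosts -> /25 (126 usable): 192.168.243.0/25
41 hosts -> /26 (62 usable): 192.168.243.128/26
15 hosts -> /27 (30 usable): 192.168.243.192/27
Allocation: 192.168.242.0/24 (189 hosts, 254 usable); 192.168.243.0/25 (121 hosts, 126 usable); 192.168.243.128/26 (41 hosts, 62 usable); 192.168.243.192/27 (15 hosts, 30 usable)


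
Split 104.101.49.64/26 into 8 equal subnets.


New prefix = 26 + 3 = 29
Each subnet has 8 addresses
  104.101.49.64/29
  104.101.49.72/29
  104.101.49.80/29
  104.101.49.88/29
  104.101.49.96/29
  104.101.49.104/29
  104.101.49.112/29
  104.101.49.120/29
Subnets: 104.101.49.64/29, 104.101.49.72/29, 104.101.49.80/29, 104.101.49.88/29, 104.101.49.96/29, 104.101.49.104/29, 104.101.49.112/29, 104.101.49.120/29


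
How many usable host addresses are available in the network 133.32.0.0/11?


Host bits = 32 - 11 = 21
Total addresses = 2^21 = 2097152
Usable = total - 2 (network and broadcast)
Usable hosts: 2097150


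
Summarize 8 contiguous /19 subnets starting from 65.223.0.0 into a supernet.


Original prefix: /19
Number of subnets: 8 = 2^3
New prefix = 19 - 3 = 16
Supernet: 65.223.0.0/16


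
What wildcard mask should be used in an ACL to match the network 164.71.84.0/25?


Subnet mask: 255.255.255.128
Wildcard = 255.255.255.255 - subnet mask
255 - 255 = 0
255 - 255 = 0
255 - 255 = 0
255 - 128 = 127
Wildcard: 0.0.0.127


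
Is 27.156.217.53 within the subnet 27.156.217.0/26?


Subnet network: 27.156.217.0
Test IP AND mask: 27.156.217.0
Yes, 27.156.217.53 is in 27.156.217.0/26


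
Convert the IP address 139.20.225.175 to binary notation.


139 = 10001011
20 = 00010100
225 = 11100001
175 = 10101111
Binary: 10001011.00010100.11100001.10101111


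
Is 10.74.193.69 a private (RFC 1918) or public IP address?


RFC 1918 private ranges:
  10.0.0.0/8 (10.0.0.0 - 10.255.255.255)
  172.16.0.0/12 (172.16.0.0 - 172.31.255.255)
  192.168.0.0/16 (192.168.0.0 - 192.168.255.255)
Private (in 10.0.0.0/8)


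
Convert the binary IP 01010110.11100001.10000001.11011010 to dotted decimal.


01010110 = 86
11100001 = 225
10000001 = 129
11011010 = 218
IP: 86.225.129.218


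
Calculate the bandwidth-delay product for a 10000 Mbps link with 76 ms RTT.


BDP = bandwidth * RTT
= 10000 Mbps * 76 ms
= 10000 * 1e6 * 76 / 1000 bits
= 760000000 bits
= 95000000 bytes
= 92773.4375 KB
BDP = 760000000 bits (95000000 bytes)


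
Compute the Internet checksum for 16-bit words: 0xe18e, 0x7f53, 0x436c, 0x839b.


Sum all words (with carry folding):
+ 0xe18e = 0xe18e
+ 0x7f53 = 0x60e2
+ 0x436c = 0xa44e
+ 0x839b = 0x27ea
One's complement: ~0x27ea
Checksum = 0xd815


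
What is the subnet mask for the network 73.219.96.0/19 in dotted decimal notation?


/19 means 19 network bits, 13 host bits
Binary: 11111111111111111110000000000000
Mask: 255.255.224.0


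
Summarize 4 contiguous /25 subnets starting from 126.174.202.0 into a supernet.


Original prefix: /25
Number of subnets: 4 = 2^2
New prefix = 25 - 2 = 23
Supernet: 126.174.202.0/23


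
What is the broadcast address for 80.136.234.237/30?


Network: 80.136.234.236/30
Host bits = 2
Set all host bits to 1:
Broadcast: 80.136.234.239


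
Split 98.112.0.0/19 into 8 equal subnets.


New prefix = 19 + 3 = 22
Each subnet has 1024 addresses
  98.112.0.0/22
  98.112.4.0/22
  98.112.8.0/22
  98.112.12.0/22
  98.112.16.0/22
  98.112.20.0/22
  98.112.24.0/22
  98.112.28.0/22
Subnets: 98.112.0.0/22, 98.112.4.0/22, 98.112.8.0/22, 98.112.12.0/22, 98.112.16.0/22, 98.112.20.0/22, 98.112.24.0/22, 98.112.28.0/22


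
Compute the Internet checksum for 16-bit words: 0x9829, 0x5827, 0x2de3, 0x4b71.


Sum all words (with carry folding):
+ 0x9829 = 0x9829
+ 0x5827 = 0xf050
+ 0x2de3 = 0x1e34
+ 0x4b71 = 0x69a5
One's complement: ~0x69a5
Checksum = 0x965a


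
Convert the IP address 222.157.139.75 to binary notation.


222 = 11011110
157 = 10011101
139 = 10001011
75 = 01001011
Binary: 11011110.10011101.10001011.01001011


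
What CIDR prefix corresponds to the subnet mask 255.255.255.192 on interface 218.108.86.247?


Binary: 11111111.11111111.11111111.11000000
Count leading 1s
Prefix: /26


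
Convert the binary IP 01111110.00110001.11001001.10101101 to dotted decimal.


01111110 = 126
00110001 = 49
11001001 = 201
10101101 = 173
IP: 126.49.201.173


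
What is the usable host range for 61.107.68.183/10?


Network: 61.64.0.0
Broadcast: 61.127.255.255
First usable = network + 1
Last usable = broadcast - 1
Range: 61.64.0.1 to 61.127.255.254


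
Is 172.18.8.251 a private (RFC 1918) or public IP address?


RFC 1918 private ranges:
  10.0.0.0/8 (10.0.0.0 - 10.255.255.255)
  172.16.0.0/12 (172.16.0.0 - 172.31.255.255)
  192.168.0.0/16 (192.168.0.0 - 192.168.255.255)
Private (in 172.16.0.0/12)


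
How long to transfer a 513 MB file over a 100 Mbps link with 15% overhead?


Effective throughput = 100 * (1 - 15/100) = 85 Mbps
File size in Mb = 513 * 8 = 4104 Mb
Time = 4104 / 85
Time = 48.2824 seconds


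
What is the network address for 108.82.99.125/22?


IP:   01101100.01010010.01100011.01111101
Mask: 11111111.11111111.11111100.00000000
AND operation:
Net:  01101100.01010010.01100000.00000000
Network: 108.82.96.0/22


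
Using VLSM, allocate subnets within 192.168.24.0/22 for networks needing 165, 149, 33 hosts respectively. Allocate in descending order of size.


165 hosts -> /24 (254 usable): 192.168.24.0/24
149 hosts -> /24 (254 usable): 192.168.25.0/24
33 hosts -> /26 (62 usable): 192.168.26.0/26
Allocation: 192.168.24.0/24 (165 hosts, 254 usable); 192.168.25.0/24 (149 hosts, 254 usable); 192.168.26.0/26 (33 hosts, 62 usable)


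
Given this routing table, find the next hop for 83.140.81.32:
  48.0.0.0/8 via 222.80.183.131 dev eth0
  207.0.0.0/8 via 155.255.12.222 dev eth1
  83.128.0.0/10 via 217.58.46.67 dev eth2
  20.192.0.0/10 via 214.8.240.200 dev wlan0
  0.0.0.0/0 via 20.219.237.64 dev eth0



Longest prefix match for 83.140.81.32:
  /8 48.0.0.0: no
  /8 207.0.0.0: no
  /10 83.128.0.0: MATCH
  /10 20.192.0.0: no
  /0 0.0.0.0: MATCH
Selected: next-hop 217.58.46.67 via eth2 (matched /10)


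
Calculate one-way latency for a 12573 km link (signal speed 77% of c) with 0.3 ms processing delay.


Speed = 0.77 * 3e5 km/s = 231000 km/s
Propagation delay = 12573 / 231000 = 0.0544 s = 54.4286 ms
Processing delay = 0.3 ms
Total one-way latency = 54.7286 ms


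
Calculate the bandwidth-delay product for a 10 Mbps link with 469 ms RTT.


BDP = bandwidth * RTT
= 10 Mbps * 469 ms
= 10 * 1e6 * 469 / 1000 bits
= 4690000 bits
= 586250 bytes
= 572.5098 KB
BDP = 4690000 bits (586250 bytes)


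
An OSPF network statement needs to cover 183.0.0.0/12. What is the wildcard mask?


Subnet mask: 255.240.0.0
Wildcard = 255.255.255.255 - subnet mask
255 - 255 = 0
255 - 240 = 15
255 - 0 = 255
255 - 0 = 255
Wildcard: 0.15.255.255


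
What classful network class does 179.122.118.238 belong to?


First octet: 179
Binary: 10110011
10xxxxxx -> Class B (128-191)
Class B, default mask 255.255.0.0 (/16)


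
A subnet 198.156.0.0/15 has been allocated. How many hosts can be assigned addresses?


Host bits = 32 - 15 = 17
Total addresses = 2^17 = 131072
Usable = total - 2 (network and broadcast)
Usable hosts: 131070


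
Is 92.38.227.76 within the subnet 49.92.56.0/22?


Subnet network: 49.92.56.0
Test IP AND mask: 92.38.224.0
No, 92.38.227.76 is not in 49.92.56.0/22


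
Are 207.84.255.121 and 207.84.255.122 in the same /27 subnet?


Mask: 255.255.255.224
207.84.255.121 AND mask = 207.84.255.96
207.84.255.122 AND mask = 207.84.255.96
Yes, same subnet (207.84.255.96)


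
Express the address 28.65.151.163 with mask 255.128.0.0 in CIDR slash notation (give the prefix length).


Binary: 11111111.10000000.00000000.00000000
Count leading 1s
Prefix: /9


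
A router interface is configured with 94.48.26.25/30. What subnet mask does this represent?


/30 means 30 network bits, 2 host bits
Binary: 11111111111111111111111111111100
Mask: 255.255.255.252


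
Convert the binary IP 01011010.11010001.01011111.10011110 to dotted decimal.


01011010 = 90
11010001 = 209
01011111 = 95
10011110 = 158
IP: 90.209.95.158


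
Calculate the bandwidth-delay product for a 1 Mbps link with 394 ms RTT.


BDP = bandwidth * RTT
= 1 Mbps * 394 ms
= 1 * 1e6 * 394 / 1000 bits
= 394000 bits
= 49250 bytes
= 48.0957 KB
BDP = 394000 bits (49250 bytes)


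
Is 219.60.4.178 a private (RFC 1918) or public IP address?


RFC 1918 private ranges:
  10.0.0.0/8 (10.0.0.0 - 10.255.255.255)
  172.16.0.0/12 (172.16.0.0 - 172.31.255.255)
  192.168.0.0/16 (192.168.0.0 - 192.168.255.255)
Public (not in any RFC 1918 range)


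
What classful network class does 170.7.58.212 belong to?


First octet: 170
Binary: 10101010
10xxxxxx -> Class B (128-191)
Class B, default mask 255.255.0.0 (/16)


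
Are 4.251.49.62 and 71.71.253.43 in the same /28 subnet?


Mask: 255.255.255.240
4.251.49.62 AND mask = 4.251.49.48
71.71.253.43 AND mask = 71.71.253.32
No, different subnets (4.251.49.48 vs 71.71.253.32)


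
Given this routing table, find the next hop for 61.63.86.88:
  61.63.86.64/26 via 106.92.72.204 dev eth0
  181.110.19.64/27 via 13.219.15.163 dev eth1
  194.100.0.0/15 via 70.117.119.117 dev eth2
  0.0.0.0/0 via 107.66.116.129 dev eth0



Longest prefix match for 61.63.86.88:
  /26 61.63.86.64: MATCH
  /27 181.110.19.64: no
  /15 194.100.0.0: no
  /0 0.0.0.0: MATCH
Selected: next-hop 106.92.72.204 via eth0 (matched /26)


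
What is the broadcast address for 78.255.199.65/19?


Network: 78.255.192.0/19
Host bits = 13
Set all host bits to 1:
Broadcast: 78.255.223.255


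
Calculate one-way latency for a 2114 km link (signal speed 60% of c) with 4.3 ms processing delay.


Speed = 0.6 * 3e5 km/s = 180000 km/s
Propagation delay = 2114 / 180000 = 0.0117 s = 11.7444 ms
Processing delay = 4.3 ms
Total one-way latency = 16.0444 ms


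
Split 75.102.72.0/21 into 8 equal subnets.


New prefix = 21 + 3 = 24
Each subnet has 256 addresses
  75.102.72.0/24
  75.102.73.0/24
  75.102.74.0/24
  75.102.75.0/24
  75.102.76.0/24
  75.102.77.0/24
  75.102.78.0/24
  75.102.79.0/24
Subnets: 75.102.72.0/24, 75.102.73.0/24, 75.102.74.0/24, 75.102.75.0/24, 75.102.76.0/24, 75.102.77.0/24, 75.102.78.0/24, 75.102.79.0/24


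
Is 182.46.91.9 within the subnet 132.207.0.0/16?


Subnet network: 132.207.0.0
Test IP AND mask: 182.46.0.0
No, 182.46.91.9 is not in 132.207.0.0/16


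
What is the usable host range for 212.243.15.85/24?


Network: 212.243.15.0
Broadcast: 212.243.15.255
First usable = network + 1
Last usable = broadcast - 1
Range: 212.243.15.1 to 212.243.15.254


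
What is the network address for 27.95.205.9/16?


IP:   00011011.01011111.11001101.00001001
Mask: 11111111.11111111.00000000.00000000
AND operation:
Net:  00011011.01011111.00000000.00000000
Network: 27.95.0.0/16


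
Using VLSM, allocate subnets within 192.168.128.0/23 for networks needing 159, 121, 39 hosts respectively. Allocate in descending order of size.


159 hosts -> /24 (254 usable): 192.168.128.0/24
121 hosts -> /25 (126 usable): 192.168.129.0/25
39 hosts -> /26 (62 usable): 192.168.129.128/26
Allocation: 192.168.128.0/24 (159 hosts, 254 usable); 192.168.129.0/25 (121 hosts, 126 usable); 192.168.129.128/26 (39 hosts, 62 usable)


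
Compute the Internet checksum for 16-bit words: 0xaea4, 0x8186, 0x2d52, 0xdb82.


Sum all words (with carry folding):
+ 0xaea4 = 0xaea4
+ 0x8186 = 0x302b
+ 0x2d52 = 0x5d7d
+ 0xdb82 = 0x3900
One's complement: ~0x3900
Checksum = 0xc6ff


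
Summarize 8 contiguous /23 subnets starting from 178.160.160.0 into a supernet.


Original prefix: /23
Number of subnets: 8 = 2^3
New prefix = 23 - 3 = 20
Supernet: 178.160.160.0/20


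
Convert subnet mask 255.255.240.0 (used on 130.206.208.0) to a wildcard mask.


Subnet mask: 255.255.240.0
Wildcard = 255.255.255.255 - subnet mask
255 - 255 = 0
255 - 255 = 0
255 - 240 = 15
255 - 0 = 255
Wildcard: 0.0.15.255


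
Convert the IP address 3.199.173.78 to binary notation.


3 = 00000011
199 = 11000111
173 = 10101101
78 = 01001110
Binary: 00000011.11000111.10101101.01001110


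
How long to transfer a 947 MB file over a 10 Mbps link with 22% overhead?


Effective throughput = 10 * (1 - 22/100) = 7.8 Mbps
File size in Mb = 947 * 8 = 7576 Mb
Time = 7576 / 7.8
Time = 971.2821 seconds


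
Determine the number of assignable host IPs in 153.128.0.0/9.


Host bits = 32 - 9 = 23
Total addresses = 2^23 = 8388608
Usable = total - 2 (network and broadcast)
Usable hosts: 8388606


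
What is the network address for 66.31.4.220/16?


IP:   01000010.00011111.00000100.11011100
Mask: 11111111.11111111.00000000.00000000
AND operation:
Net:  01000010.00011111.00000000.00000000
Network: 66.31.0.0/16


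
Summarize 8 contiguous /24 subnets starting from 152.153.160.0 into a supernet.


Original prefix: /24
Number of subnets: 8 = 2^3
New prefix = 24 - 3 = 21
Supernet: 152.153.160.0/21


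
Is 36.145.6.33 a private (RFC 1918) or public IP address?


RFC 1918 private ranges:
  10.0.0.0/8 (10.0.0.0 - 10.255.255.255)
  172.16.0.0/12 (172.16.0.0 - 172.31.255.255)
  192.168.0.0/16 (192.168.0.0 - 192.168.255.255)
Public (not in any RFC 1918 range)


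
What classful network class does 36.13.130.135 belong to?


First octet: 36
Binary: 00100100
0xxxxxxx -> Class A (1-126)
Class A, default mask 255.0.0.0 (/8)


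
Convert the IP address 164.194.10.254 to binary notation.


164 = 10100100
194 = 11000010
10 = 00001010
254 = 11111110
Binary: 10100100.11000010.00001010.11111110


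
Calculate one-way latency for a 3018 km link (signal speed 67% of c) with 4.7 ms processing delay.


Speed = 0.67 * 3e5 km/s = 201000 km/s
Propagation delay = 3018 / 201000 = 0.015 s = 15.0149 ms
Processing delay = 4.7 ms
Total one-way latency = 19.7149 ms


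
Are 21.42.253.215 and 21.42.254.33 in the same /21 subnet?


Mask: 255.255.248.0
21.42.253.215 AND mask = 21.42.248.0
21.42.254.33 AND mask = 21.42.248.0
Yes, same subnet (21.42.248.0)


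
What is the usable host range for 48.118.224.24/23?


Network: 48.118.224.0
Broadcast: 48.118.225.255
First usable = network + 1
Last usable = broadcast - 1
Range: 48.118.224.1 to 48.118.225.254


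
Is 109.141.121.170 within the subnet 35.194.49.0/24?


Subnet network: 35.194.49.0
Test IP AND mask: 109.141.121.0
No, 109.141.121.170 is not in 35.194.49.0/24


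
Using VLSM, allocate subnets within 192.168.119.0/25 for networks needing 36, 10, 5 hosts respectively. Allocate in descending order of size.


36 hosts -> /26 (62 usable): 192.168.119.0/26
10 hosts -> /28 (14 usable): 192.168.119.64/28
5 hosts -> /29 (6 usable): 192.168.119.80/29
Allocation: 192.168.119.0/26 (36 hosts, 62 usable); 192.168.119.64/28 (10 hosts, 14 usable); 192.168.119.80/29 (5 hosts, 6 usable)


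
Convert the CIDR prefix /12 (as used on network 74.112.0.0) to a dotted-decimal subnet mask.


/12 means 12 network bits, 20 host bits
Binary: 11111111111100000000000000000000
Mask: 255.240.0.0


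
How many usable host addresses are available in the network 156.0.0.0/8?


Host bits = 32 - 8 = 24
Total addresses = 2^24 = 16777216
Usable = total - 2 (network and broadcast)
Usable hosts: 16777214


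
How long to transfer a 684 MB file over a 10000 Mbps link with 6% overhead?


Effective throughput = 10000 * (1 - 6/100) = 9400 Mbps
File size in Mb = 684 * 8 = 5472 Mb
Time = 5472 / 9400
Time = 0.5821 seconds


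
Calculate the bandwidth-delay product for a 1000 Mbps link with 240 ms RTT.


BDP = bandwidth * RTT
= 1000 Mbps * 240 ms
= 1000 * 1e6 * 240 / 1000 bits
= 240000000 bits
= 30000000 bytes
= 29296.875 KB
BDP = 240000000 bits (30000000 bytes)


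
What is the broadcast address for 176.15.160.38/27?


Network: 176.15.160.32/27
Host bits = 5
Set all host bits to 1:
Broadcast: 176.15.160.63


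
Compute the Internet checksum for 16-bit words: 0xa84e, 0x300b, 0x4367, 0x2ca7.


Sum all words (with carry folding):
+ 0xa84e = 0xa84e
+ 0x300b = 0xd859
+ 0x4367 = 0x1bc1
+ 0x2ca7 = 0x4868
One's complement: ~0x4868
Checksum = 0xb797


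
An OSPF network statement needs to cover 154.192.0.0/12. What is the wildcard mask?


Subnet mask: 255.240.0.0
Wildcard = 255.255.255.255 - subnet mask
255 - 255 = 0
255 - 240 = 15
255 - 0 = 255
255 - 0 = 255
Wildcard: 0.15.255.255


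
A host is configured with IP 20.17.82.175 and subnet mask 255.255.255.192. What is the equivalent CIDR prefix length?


Binary: 11111111.11111111.11111111.11000000
Count leading 1s
Prefix: /26


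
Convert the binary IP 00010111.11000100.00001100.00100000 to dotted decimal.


00010111 = 23
11000100 = 196
00001100 = 12
00100000 = 32
IP: 23.196.12.32


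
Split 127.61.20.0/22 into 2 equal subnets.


New prefix = 22 + 1 = 23
Each subnet has 512 addresses
  127.61.20.0/23
  127.61.22.0/23
Subnets: 127.61.20.0/23, 127.61.22.0/23


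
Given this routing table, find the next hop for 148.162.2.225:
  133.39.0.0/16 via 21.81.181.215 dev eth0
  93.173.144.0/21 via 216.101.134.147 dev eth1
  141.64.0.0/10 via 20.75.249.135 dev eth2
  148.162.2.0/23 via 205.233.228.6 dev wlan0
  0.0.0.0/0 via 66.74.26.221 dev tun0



Longest prefix match for 148.162.2.225:
  /16 133.39.0.0: no
  /21 93.173.144.0: no
  /10 141.64.0.0: no
  /23 148.162.2.0: MATCH
  /0 0.0.0.0: MATCH
Selected: next-hop 205.233.228.6 via wlan0 (matched /23)


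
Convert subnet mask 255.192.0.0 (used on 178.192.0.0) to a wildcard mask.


Subnet mask: 255.192.0.0
Wildcard = 255.255.255.255 - subnet mask
255 - 255 = 0
255 - 192 = 63
255 - 0 = 255
255 - 0 = 255
Wildcard: 0.63.255.255


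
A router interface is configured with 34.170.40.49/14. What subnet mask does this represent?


/14 means 14 network bits, 18 host bits
Binary: 11111111111111000000000000000000
Mask: 255.252.0.0


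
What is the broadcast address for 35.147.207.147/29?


Network: 35.147.207.144/29
Host bits = 3
Set all host bits to 1:
Broadcast: 35.147.207.151


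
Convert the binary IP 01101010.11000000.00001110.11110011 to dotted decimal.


01101010 = 106
11000000 = 192
00001110 = 14
11110011 = 243
IP: 106.192.14.243


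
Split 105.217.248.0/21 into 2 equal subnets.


New prefix = 21 + 1 = 22
Each subnet has 1024 addresses
  105.217.248.0/22
  105.217.252.0/22
Subnets: 105.217.248.0/22, 105.217.252.0/22


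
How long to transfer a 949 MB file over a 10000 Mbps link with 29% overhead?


Effective throughput = 10000 * (1 - 29/100) = 7100 Mbps
File size in Mb = 949 * 8 = 7592 Mb
Time = 7592 / 7100
Time = 1.0693 seconds


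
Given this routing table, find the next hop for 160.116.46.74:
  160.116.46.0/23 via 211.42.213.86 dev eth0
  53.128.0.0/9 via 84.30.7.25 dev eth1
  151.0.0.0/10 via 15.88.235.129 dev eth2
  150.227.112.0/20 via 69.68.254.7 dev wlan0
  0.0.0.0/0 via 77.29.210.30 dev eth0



Longest prefix match for 160.116.46.74:
  /23 160.116.46.0: MATCH
  /9 53.128.0.0: no
  /10 151.0.0.0: no
  /20 150.227.112.0: no
  /0 0.0.0.0: MATCH
Selected: next-hop 211.42.213.86 via eth0 (matched /23)


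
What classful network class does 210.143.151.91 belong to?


First octet: 210
Binary: 11010010
110xxxxx -> Class C (192-223)
Class C, default mask 255.255.255.0 (/24)


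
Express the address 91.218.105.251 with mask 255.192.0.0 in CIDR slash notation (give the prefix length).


Binary: 11111111.11000000.00000000.00000000
Count leading 1s
Prefix: /10


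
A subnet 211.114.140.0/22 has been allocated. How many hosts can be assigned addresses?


Host bits = 32 - 22 = 10
Total addresses = 2^10 = 1024
Usable = total - 2 (network and broadcast)
Usable hosts: 1022


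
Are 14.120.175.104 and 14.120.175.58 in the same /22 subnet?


Mask: 255.255.252.0
14.120.175.104 AND mask = 14.120.172.0
14.120.175.58 AND mask = 14.120.172.0
Yes, same subnet (14.120.172.0)


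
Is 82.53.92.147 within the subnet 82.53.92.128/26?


Subnet network: 82.53.92.128
Test IP AND mask: 82.53.92.128
Yes, 82.53.92.147 is in 82.53.92.128/26


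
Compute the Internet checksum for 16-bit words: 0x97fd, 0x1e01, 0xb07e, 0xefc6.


Sum all words (with carry folding):
+ 0x97fd = 0x97fd
+ 0x1e01 = 0xb5fe
+ 0xb07e = 0x667d
+ 0xefc6 = 0x5644
One's complement: ~0x5644
Checksum = 0xa9bb


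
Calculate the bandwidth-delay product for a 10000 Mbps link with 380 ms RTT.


BDP = bandwidth * RTT
= 10000 Mbps * 380 ms
= 10000 * 1e6 * 380 / 1000 bits
= 3800000000 bits
= 475000000 bytes
= 463867.1875 KB
BDP = 3800000000 bits (475000000 bytes)


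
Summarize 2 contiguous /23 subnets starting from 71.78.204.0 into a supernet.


Original prefix: /23
Number of subnets: 2 = 2^1
New prefix = 23 - 1 = 22
Supernet: 71.78.204.0/22


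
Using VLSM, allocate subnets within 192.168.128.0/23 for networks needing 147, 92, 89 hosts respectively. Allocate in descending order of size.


147 hosts -> /24 (254 usable): 192.168.128.0/24
92 hosts -> /25 (126 usable): 192.168.129.0/25
89 hosts -> /25 (126 usable): 192.168.129.128/25
Allocation: 192.168.128.0/24 (147 hosts, 254 usable); 192.168.129.0/25 (92 hosts, 126 usable); 192.168.129.128/25 (89 hosts, 126 usable)


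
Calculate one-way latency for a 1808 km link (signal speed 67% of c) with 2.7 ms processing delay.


Speed = 0.67 * 3e5 km/s = 201000 km/s
Propagation delay = 1808 / 201000 = 0.009 s = 8.995 ms
Processing delay = 2.7 ms
Total one-way latency = 11.695 ms


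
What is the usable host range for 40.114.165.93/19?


Network: 40.114.160.0
Broadcast: 40.114.191.255
First usable = network + 1
Last usable = broadcast - 1
Range: 40.114.160.1 to 40.114.191.254


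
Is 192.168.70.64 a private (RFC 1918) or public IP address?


RFC 1918 private ranges:
  10.0.0.0/8 (10.0.0.0 - 10.255.255.255)
  172.16.0.0/12 (172.16.0.0 - 172.31.255.255)
  192.168.0.0/16 (192.168.0.0 - 192.168.255.255)
Private (in 192.168.0.0/16)


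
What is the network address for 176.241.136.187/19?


IP:   10110000.11110001.10001000.10111011
Mask: 11111111.11111111.11100000.00000000
AND operation:
Net:  10110000.11110001.10000000.00000000
Network: 176.241.128.0/19


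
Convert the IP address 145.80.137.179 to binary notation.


145 = 10010001
80 = 01010000
137 = 10001001
179 = 10110011
Binary: 10010001.01010000.10001001.10110011


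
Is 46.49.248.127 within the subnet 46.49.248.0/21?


Subnet network: 46.49.248.0
Test IP AND mask: 46.49.248.0
Yes, 46.49.248.127 is in 46.49.248.0/21


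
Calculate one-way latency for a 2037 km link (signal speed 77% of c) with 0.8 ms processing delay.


Speed = 0.77 * 3e5 km/s = 231000 km/s
Propagation delay = 2037 / 231000 = 0.0088 s = 8.8182 ms
Processing delay = 0.8 ms
Total one-way latency = 9.6182 ms


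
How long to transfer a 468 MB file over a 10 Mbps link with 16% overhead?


Effective throughput = 10 * (1 - 16/100) = 8.4 Mbps
File size in Mb = 468 * 8 = 3744 Mb
Time = 3744 / 8.4
Time = 445.7143 seconds


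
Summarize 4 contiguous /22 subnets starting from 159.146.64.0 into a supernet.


Original prefix: /22
Number of subnets: 4 = 2^2
New prefix = 22 - 2 = 20
Supernet: 159.146.64.0/20


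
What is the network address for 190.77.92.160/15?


IP:   10111110.01001101.01011100.10100000
Mask: 11111111.11111110.00000000.00000000
AND operation:
Net:  10111110.01001100.00000000.00000000
Network: 190.76.0.0/15


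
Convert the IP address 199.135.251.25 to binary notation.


199 = 11000111
135 = 10000111
251 = 11111011
25 = 00011001
Binary: 11000111.10000111.11111011.00011001


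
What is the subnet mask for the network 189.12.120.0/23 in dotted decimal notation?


/23 means 23 network bits, 9 host bits
Binary: 11111111111111111111111000000000
Mask: 255.255.254.0


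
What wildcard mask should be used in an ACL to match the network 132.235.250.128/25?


Subnet mask: 255.255.255.128
Wildcard = 255.255.255.255 - subnet mask
255 - 255 = 0
255 - 255 = 0
255 - 255 = 0
255 - 128 = 127
Wildcard: 0.0.0.127


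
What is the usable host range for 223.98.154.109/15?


Network: 223.98.0.0
Broadcast: 223.99.255.255
First usable = network + 1
Last usable = broadcast - 1
Range: 223.98.0.1 to 223.99.255.254


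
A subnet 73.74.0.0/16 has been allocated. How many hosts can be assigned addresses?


Host bits = 32 - 16 = 16
Total addresses = 2^16 = 65536
Usable = total - 2 (network and broadcast)
Usable hosts: 65534


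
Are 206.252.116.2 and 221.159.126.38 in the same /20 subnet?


Mask: 255.255.240.0
206.252.116.2 AND mask = 206.252.112.0
221.159.126.38 AND mask = 221.159.112.0
No, different subnets (206.252.112.0 vs 221.159.112.0)


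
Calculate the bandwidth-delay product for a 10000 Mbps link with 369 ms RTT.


BDP = bandwidth * RTT
= 10000 Mbps * 369 ms
= 10000 * 1e6 * 369 / 1000 bits
= 3690000000 bits
= 461250000 bytes
= 450439.4531 KB
BDP = 3690000000 bits (461250000 bytes)


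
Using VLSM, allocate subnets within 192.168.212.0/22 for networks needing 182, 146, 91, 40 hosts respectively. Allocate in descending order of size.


182 hosts -> /24 (254 usable): 192.168.212.0/24
146 hosts -> /24 (254 usable): 192.168.213.0/24
91 hosts -> /25 (126 usable): 192.168.214.0/25
40 hosts -> /26 (62 usable): 192.168.214.128/26
Allocation: 192.168.212.0/24 (182 hosts, 254 usable); 192.168.213.0/24 (146 hosts, 254 usable); 192.168.214.0/25 (91 hosts, 126 usable); 192.168.214.128/26 (40 hosts, 62 usable)


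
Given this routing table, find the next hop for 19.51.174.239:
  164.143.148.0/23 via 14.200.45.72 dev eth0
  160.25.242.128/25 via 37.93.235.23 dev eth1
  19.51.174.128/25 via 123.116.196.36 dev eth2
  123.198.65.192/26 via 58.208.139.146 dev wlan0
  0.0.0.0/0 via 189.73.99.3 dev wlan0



Longest prefix match for 19.51.174.239:
  /23 164.143.148.0: no
  /25 160.25.242.128: no
  /25 19.51.174.128: MATCH
  /26 123.198.65.192: no
  /0 0.0.0.0: MATCH
Selected: next-hop 123.116.196.36 via eth2 (matched /25)


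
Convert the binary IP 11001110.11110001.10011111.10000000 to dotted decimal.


11001110 = 206
11110001 = 241
10011111 = 159
10000000 = 128
IP: 206.241.159.128


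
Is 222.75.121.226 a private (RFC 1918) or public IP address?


RFC 1918 private ranges:
  10.0.0.0/8 (10.0.0.0 - 10.255.255.255)
  172.16.0.0/12 (172.16.0.0 - 172.31.255.255)
  192.168.0.0/16 (192.168.0.0 - 192.168.255.255)
Public (not in any RFC 1918 range)


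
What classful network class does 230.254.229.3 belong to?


First octet: 230
Binary: 11100110
1110xxxx -> Class D (224-239)
Class D (multicast), default mask N/A


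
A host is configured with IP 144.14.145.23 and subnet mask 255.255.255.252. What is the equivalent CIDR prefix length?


Binary: 11111111.11111111.11111111.11111100
Count leading 1s
Prefix: /30


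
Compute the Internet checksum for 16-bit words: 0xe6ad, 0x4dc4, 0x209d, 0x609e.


Sum all words (with carry folding):
+ 0xe6ad = 0xe6ad
+ 0x4dc4 = 0x3472
+ 0x209d = 0x550f
+ 0x609e = 0xb5ad
One's complement: ~0xb5ad
Checksum = 0x4a52


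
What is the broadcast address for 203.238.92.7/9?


Network: 203.128.0.0/9
Host bits = 23
Set all host bits to 1:
Broadcast: 203.255.255.255


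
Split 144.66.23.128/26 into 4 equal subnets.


New prefix = 26 + 2 = 28
Each subnet has 16 addresses
  144.66.23.128/28
  144.66.23.144/28
  144.66.23.160/28
  144.66.23.176/28
Subnets: 144.66.23.128/28, 144.66.23.144/28, 144.66.23.160/28, 144.66.23.176/28


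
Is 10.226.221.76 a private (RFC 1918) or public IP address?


RFC 1918 private ranges:
  10.0.0.0/8 (10.0.0.0 - 10.255.255.255)
  172.16.0.0/12 (172.16.0.0 - 172.31.255.255)
  192.168.0.0/16 (192.168.0.0 - 192.168.255.255)
Private (in 10.0.0.0/8)


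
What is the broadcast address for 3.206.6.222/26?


Network: 3.206.6.192/26
Host bits = 6
Set all host bits to 1:
Broadcast: 3.206.6.255


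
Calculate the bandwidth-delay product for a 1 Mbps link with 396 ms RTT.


BDP = bandwidth * RTT
= 1 Mbps * 396 ms
= 1 * 1e6 * 396 / 1000 bits
= 396000 bits
= 49500 bytes
= 48.3398 KB
BDP = 396000 bits (49500 bytes)


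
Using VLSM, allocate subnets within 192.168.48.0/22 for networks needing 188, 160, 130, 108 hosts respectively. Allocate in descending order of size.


188 hosts -> /24 (254 usable): 192.168.48.0/24
160 hosts -> /24 (254 usable): 192.168.49.0/24
130 hosts -> /24 (254 usable): 192.168.50.0/24
108 hosts -> /25 (126 usable): 192.168.51.0/25
Allocation: 192.168.48.0/24 (188 hosts, 254 usable); 192.168.49.0/24 (160 hosts, 254 usable); 192.168.50.0/24 (130 hosts, 254 usable); 192.168.51.0/25 (108 hosts, 126 usable)


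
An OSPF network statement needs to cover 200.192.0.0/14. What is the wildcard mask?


Subnet mask: 255.252.0.0
Wildcard = 255.255.255.255 - subnet mask
255 - 255 = 0
255 - 252 = 3
255 - 0 = 255
255 - 0 = 255
Wildcard: 0.3.255.255


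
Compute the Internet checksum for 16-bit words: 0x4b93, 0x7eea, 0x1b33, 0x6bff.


Sum all words (with carry folding):
+ 0x4b93 = 0x4b93
+ 0x7eea = 0xca7d
+ 0x1b33 = 0xe5b0
+ 0x6bff = 0x51b0
One's complement: ~0x51b0
Checksum = 0xae4f


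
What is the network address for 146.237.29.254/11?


IP:   10010010.11101101.00011101.11111110
Mask: 11111111.11100000.00000000.00000000
AND operation:
Net:  10010010.11100000.00000000.00000000
Network: 146.224.0.0/11


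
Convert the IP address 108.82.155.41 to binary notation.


108 = 01101100
82 = 01010010
155 = 10011011
41 = 00101001
Binary: 01101100.01010010.10011011.00101001


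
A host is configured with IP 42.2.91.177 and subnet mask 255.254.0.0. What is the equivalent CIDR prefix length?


Binary: 11111111.11111110.00000000.00000000
Count leading 1s
Prefix: /15


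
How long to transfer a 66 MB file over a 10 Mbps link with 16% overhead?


Effective throughput = 10 * (1 - 16/100) = 8.4 Mbps
File size in Mb = 66 * 8 = 528 Mb
Time = 528 / 8.4
Time = 62.8571 seconds


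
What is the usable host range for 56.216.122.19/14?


Network: 56.216.0.0
Broadcast: 56.219.255.255
First usable = network + 1
Last usable = broadcast - 1
Range: 56.216.0.1 to 56.219.255.254


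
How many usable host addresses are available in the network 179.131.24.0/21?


Host bits = 32 - 21 = 11
Total addresses = 2^11 = 2048
Usable = total - 2 (network and broadcast)
Usable hosts: 2046


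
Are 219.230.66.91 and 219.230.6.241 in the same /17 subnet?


Mask: 255.255.128.0
219.230.66.91 AND mask = 219.230.0.0
219.230.6.241 AND mask = 219.230.0.0
Yes, same subnet (219.230.0.0)


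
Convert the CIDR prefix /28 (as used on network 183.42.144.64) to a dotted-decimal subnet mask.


/28 means 28 network bits, 4 host bits
Binary: 11111111111111111111111111110000
Mask: 255.255.255.240


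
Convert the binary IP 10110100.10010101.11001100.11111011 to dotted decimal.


10110100 = 180
10010101 = 149
11001100 = 204
11111011 = 251
IP: 180.149.204.251


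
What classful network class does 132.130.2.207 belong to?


First octet: 132
Binary: 10000100
10xxxxxx -> Class B (128-191)
Class B, default mask 255.255.0.0 (/16)


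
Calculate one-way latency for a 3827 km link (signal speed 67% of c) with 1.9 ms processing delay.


Speed = 0.67 * 3e5 km/s = 201000 km/s
Propagation delay = 3827 / 201000 = 0.019 s = 19.0398 ms
Processing delay = 1.9 ms
Total one-way latency = 20.9398 ms
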